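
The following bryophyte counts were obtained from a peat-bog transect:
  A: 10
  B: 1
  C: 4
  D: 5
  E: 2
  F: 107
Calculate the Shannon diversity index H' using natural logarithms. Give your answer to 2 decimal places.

0.69

Total N = 10+1+4+5+2+107 = 129, so the proportions are 0.0775, 0.0078, 0.031, 0.0388, 0.0155, 0.8295 (working shown to 4 dp, full precision carried).
Each pᵢ ln pᵢ term: 0.0775×(-2.5572)=-0.1982, 0.0078×(-4.8598)=-0.0377, 0.031×(-3.4735)=-0.1077, 0.0388×(-3.2504)=-0.1260, 0.0155×(-4.1667)=-0.0646, 0.8295×(-0.1870)=-0.1551.
Sum = -0.6893, so H' = 0.69.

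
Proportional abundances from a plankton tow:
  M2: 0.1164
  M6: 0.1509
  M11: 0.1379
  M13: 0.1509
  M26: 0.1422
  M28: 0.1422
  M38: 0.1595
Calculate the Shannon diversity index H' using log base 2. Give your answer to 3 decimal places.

Each pᵢ log₂ pᵢ term (working shown to 5 dp, full precision carried): 0.1164×(-3.10284)=-0.36117, 0.1509×(-2.72834)=-0.41171, 0.1379×(-2.85831)=-0.39416, 0.1509×(-2.72834)=-0.41171, 0.1422×(-2.81401)=-0.40015, 0.1422×(-2.81401)=-0.40015, 0.1595×(-2.64837)=-0.42242.
Sum = -2.80146, so H' = 2.801.

2.801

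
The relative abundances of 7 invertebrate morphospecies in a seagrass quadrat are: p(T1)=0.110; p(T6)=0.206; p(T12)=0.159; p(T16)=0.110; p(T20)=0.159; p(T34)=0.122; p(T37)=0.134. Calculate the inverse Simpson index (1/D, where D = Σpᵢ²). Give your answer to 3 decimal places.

6.665

D = 0.11² + 0.206² + 0.159² + 0.11² + 0.159² + 0.122² + 0.134² = 0.0121000 + 0.0424360 + 0.0252810 + 0.0121000 + 0.0252810 + 0.0148840 + 0.0179560 = 0.1500380 (working shown to 7 dp, full precision carried).
So 1/D = 6.66498, i.e. 6.665 to 3 decimal places.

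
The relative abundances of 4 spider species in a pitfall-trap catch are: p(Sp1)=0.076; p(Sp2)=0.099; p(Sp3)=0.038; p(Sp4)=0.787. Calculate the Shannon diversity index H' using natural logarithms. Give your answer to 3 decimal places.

Each pᵢ ln pᵢ term (working shown to 5 dp, full precision carried): 0.076×(-2.57702)=-0.19585, 0.099×(-2.31264)=-0.22895, 0.038×(-3.27017)=-0.12427, 0.787×(-0.23953)=-0.18851.
Sum = -0.73758, so H' = 0.738.

0.738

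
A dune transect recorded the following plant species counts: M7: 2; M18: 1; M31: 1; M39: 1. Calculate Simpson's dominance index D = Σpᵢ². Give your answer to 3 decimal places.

Total N = 2+1+1+1 = 5, so the proportions are 0.4, 0.2, 0.2, 0.2 (working shown to 5 dp, full precision carried).
D = 0.4² + 0.2² + 0.2² + 0.2² = 0.16000 + 0.04000 + 0.04000 + 0.04000 = 0.28000.
To 3 decimal places, D = 0.280.

0.280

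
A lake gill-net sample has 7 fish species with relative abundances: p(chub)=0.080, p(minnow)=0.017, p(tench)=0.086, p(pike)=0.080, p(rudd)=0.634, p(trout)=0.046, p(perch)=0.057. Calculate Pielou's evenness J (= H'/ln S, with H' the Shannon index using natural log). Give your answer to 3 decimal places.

0.657

H' = −Σ pᵢ ln pᵢ = −((-0.20206) + (-0.06927) + (-0.21099) + (-0.20206) + (-0.28892) + (-0.14164) + (-0.16329)) = 1.27822 (working shown to 5 dp, full precision carried).
With S = 7 species, ln S = 1.94591, so J = 1.27822/1.94591 = 0.65688, i.e. 0.657 to 3 decimal places.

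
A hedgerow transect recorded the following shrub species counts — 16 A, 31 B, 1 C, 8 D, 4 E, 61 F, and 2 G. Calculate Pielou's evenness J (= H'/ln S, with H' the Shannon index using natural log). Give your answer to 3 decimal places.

Total N = 16+31+1+8+4+61+2 = 123, so the proportions are 0.13008, 0.25203, 0.00813, 0.06504, 0.03252, 0.49593, 0.01626 (working shown to 5 dp, full precision carried).
H' = −Σ pᵢ ln pᵢ = −((-0.26531) + (-0.34735) + (-0.03912) + (-0.17774) + (-0.11141) + (-0.34780) + (-0.06698)) = 1.35572.
With S = 7 species, ln S = 1.94591, so J = 1.35572/1.94591 = 0.69670, i.e. 0.697 to 3 decimal places.

0.697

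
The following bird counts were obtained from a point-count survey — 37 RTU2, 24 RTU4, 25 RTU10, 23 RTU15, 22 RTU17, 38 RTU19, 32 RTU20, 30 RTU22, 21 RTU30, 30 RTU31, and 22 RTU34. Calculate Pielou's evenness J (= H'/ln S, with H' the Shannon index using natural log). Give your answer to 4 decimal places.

0.9910

Total N = 37+24+25+23+22+38+32+30+21+30+22 = 304, so the proportions are 0.121711, 0.078947, 0.082237, 0.075658, 0.072368, 0.125, 0.105263, 0.098684, 0.069079, 0.098684, 0.072368 (working shown to 6 dp, full precision carried).
H' = −Σ pᵢ ln pᵢ = −((-0.256336) + (-0.200445) + (-0.205440) + (-0.195313) + (-0.190038) + (-0.259930) + (-0.236978) + (-0.228536) + (-0.184614) + (-0.228536) + (-0.190038)) = 2.376205.
With S = 11 species, ln S = 2.397895, so J = 2.376205/2.397895 = 0.990955, i.e. 0.9910 to 4 decimal places.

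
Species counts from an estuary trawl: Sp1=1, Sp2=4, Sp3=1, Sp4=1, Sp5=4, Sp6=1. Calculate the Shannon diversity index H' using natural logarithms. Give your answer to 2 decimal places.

Total N = 1+4+1+1+4+1 = 12, so the proportions are 0.0833, 0.3333, 0.0833, 0.0833, 0.3333, 0.0833 (working shown to 4 dp, full precision carried).
Each pᵢ ln pᵢ term: 0.0833×(-2.4849)=-0.2071, 0.3333×(-1.0986)=-0.3662, 0.0833×(-2.4849)=-0.2071, 0.0833×(-2.4849)=-0.2071, 0.3333×(-1.0986)=-0.3662, 0.0833×(-2.4849)=-0.2071.
Sum = -1.5607, so H' = 1.56.

1.56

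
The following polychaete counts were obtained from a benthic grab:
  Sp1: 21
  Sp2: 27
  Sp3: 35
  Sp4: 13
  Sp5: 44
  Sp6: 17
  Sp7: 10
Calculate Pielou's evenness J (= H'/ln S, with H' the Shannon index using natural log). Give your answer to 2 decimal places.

0.94

Total N = 21+27+35+13+44+17+10 = 167, so the proportions are 0.1257, 0.1617, 0.2096, 0.0778, 0.2635, 0.1018, 0.0599 (working shown to 4 dp, full precision carried).
H' = −Σ pᵢ ln pᵢ = −((-0.2607) + (-0.2946) + (-0.3275) + (-0.1987) + (-0.3514) + (-0.2326) + (-0.1686)) = 1.8342.
With S = 7 species, ln S = 1.9459, so J = 1.8342/1.9459 = 0.9426, i.e. 0.94 to 2 decimal places.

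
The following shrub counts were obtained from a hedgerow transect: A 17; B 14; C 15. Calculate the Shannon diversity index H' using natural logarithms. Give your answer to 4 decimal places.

Total N = 17+14+15 = 46, so the proportions are 0.369565, 0.304348, 0.326087 (working shown to 6 dp, full precision carried).
Each pᵢ ln pᵢ term: 0.369565×(-0.995428)=-0.367876, 0.304348×(-1.189584)=-0.362047, 0.326087×(-1.120591)=-0.365410.
Sum = -1.095333, so H' = 1.0953.

1.0953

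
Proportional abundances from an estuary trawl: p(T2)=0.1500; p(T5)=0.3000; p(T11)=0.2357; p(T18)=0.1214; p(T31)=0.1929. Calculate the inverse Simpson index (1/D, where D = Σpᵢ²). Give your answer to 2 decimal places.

4.55

D = 0.15² + 0.3² + 0.2357² + 0.1214² + 0.1929² = 0.022500 + 0.090000 + 0.055554 + 0.014738 + 0.037210 = 0.220003 (working shown to 6 dp, full precision carried).
So 1/D = 4.5454, i.e. 4.55 to 2 decimal places.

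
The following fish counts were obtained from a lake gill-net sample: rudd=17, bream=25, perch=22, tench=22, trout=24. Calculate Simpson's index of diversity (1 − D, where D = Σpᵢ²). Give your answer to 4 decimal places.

Total N = 17+25+22+22+24 = 110, so the proportions are 0.154545, 0.227273, 0.2, 0.2, 0.218182 (working shown to 6 dp, full precision carried).
D = 0.154545² + 0.227273² + 0.2² + 0.2² + 0.218182² = 0.023884 + 0.051653 + 0.040000 + 0.040000 + 0.047603 = 0.203140.
So 1 − D = 0.796860, i.e. 0.7969 to 4 decimal places.

0.7969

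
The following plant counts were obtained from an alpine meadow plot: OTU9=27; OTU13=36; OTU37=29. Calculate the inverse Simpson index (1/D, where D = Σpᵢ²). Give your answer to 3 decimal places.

2.953

Total N = 27+36+29 = 92, so the proportions are 0.293478, 0.391304, 0.315217 (working shown to 6 dp, full precision carried).
D = 0.293478² + 0.391304² + 0.315217² = 0.086129 + 0.153119 + 0.099362 = 0.338611.
So 1/D = 2.95324, i.e. 2.953 to 3 decimal places.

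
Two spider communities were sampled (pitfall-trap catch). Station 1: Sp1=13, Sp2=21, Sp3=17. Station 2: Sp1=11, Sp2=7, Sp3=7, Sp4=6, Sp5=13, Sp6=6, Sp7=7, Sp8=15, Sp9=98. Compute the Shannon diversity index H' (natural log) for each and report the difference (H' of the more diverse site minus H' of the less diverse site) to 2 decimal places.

0.46

Station 1: N=51, proportions 0.2549, 0.4118, 0.3333, giving H' = 1.0800 (working shown to 4 dp, full precision carried).
Station 2: N=170, proportions 0.0647, 0.0412, 0.0412, 0.0353, 0.0765, 0.0353, 0.0412, 0.0882, 0.5765, giving H' = 1.5356.
Difference = |1.0800 − 1.5356| = 0.4556, i.e. 0.46 to 2 decimal places.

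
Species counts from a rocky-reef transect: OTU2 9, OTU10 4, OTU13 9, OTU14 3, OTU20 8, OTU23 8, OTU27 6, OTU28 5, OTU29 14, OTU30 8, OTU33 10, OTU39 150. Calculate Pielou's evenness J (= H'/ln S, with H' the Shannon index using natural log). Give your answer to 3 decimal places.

0.598

Total N = 9+4+9+3+8+8+6+5+14+8+10+150 = 234, so the proportions are 0.03846, 0.01709, 0.03846, 0.01282, 0.03419, 0.03419, 0.02564, 0.02137, 0.05983, 0.03419, 0.04274, 0.64103 (working shown to 5 dp, full precision carried).
H' = −Σ pᵢ ln pᵢ = −((-0.12531) + (-0.06956) + (-0.12531) + (-0.05586) + (-0.11541) + (-0.11541) + (-0.09394) + (-0.08218) + (-0.16849) + (-0.11541) + (-0.13473) + (-0.28506)) = 1.48667.
With S = 12 species, ln S = 2.48491, so J = 1.48667/2.48491 = 0.59828, i.e. 0.598 to 3 decimal places.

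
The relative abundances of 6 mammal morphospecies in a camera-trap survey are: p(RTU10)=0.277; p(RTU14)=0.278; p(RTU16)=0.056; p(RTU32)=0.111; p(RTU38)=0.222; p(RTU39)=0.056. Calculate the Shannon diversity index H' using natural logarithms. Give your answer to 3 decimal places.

1.612

Each pᵢ ln pᵢ term (working shown to 5 dp, full precision carried): 0.277×(-1.28374)=-0.35560, 0.278×(-1.28013)=-0.35588, 0.056×(-2.88240)=-0.16141, 0.111×(-2.19823)=-0.24400, 0.222×(-1.50508)=-0.33413, 0.056×(-2.88240)=-0.16141.
Sum = -1.61243, so H' = 1.612.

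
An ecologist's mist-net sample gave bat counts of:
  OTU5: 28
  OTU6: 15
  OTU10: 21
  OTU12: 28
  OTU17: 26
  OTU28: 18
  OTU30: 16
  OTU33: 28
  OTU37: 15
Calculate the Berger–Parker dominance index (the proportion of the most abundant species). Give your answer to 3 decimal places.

Total N = 28+15+21+28+26+18+16+28+15 = 195, so the proportions are 0.14359, 0.07692, 0.10769, 0.14359, 0.13333, 0.09231, 0.08205, 0.14359, 0.07692 (working shown to 5 dp, full precision carried).
The largest proportion is 0.14359, i.e. d = 0.144 to 3 decimal places.

0.144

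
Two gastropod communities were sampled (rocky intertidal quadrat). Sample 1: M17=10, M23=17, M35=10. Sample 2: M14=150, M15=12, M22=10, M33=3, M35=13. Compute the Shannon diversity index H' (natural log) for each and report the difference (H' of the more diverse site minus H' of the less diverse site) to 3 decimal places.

Sample 1: N=37, proportions 0.27027, 0.45946, 0.27027, giving H' = 1.06453 (working shown to 5 dp, full precision carried).
Sample 2: N=188, proportions 0.79787, 0.06383, 0.05319, 0.01596, 0.06915, giving H' = 0.76261.
Difference = |1.06453 − 0.76261| = 0.30192, i.e. 0.302 to 3 decimal places.

0.302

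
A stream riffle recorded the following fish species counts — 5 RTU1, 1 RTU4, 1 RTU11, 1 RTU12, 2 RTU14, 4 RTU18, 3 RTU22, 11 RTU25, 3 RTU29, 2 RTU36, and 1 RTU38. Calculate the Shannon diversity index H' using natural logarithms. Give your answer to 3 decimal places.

2.075

Total N = 5+1+1+1+2+4+3+11+3+2+1 = 34, so the proportions are 0.14706, 0.02941, 0.02941, 0.02941, 0.05882, 0.11765, 0.08824, 0.32353, 0.08824, 0.05882, 0.02941 (working shown to 5 dp, full precision carried).
Each pᵢ ln pᵢ term: 0.14706×(-1.91692)=-0.28190, 0.02941×(-3.52636)=-0.10372, 0.02941×(-3.52636)=-0.10372, 0.02941×(-3.52636)=-0.10372, 0.05882×(-2.83321)=-0.16666, 0.11765×(-2.14007)=-0.25177, 0.08824×(-2.42775)=-0.21421, 0.32353×(-1.12847)=-0.36509, 0.08824×(-2.42775)=-0.21421, 0.05882×(-2.83321)=-0.16666, 0.02941×(-3.52636)=-0.10372.
Sum = -2.07538, so H' = 2.075.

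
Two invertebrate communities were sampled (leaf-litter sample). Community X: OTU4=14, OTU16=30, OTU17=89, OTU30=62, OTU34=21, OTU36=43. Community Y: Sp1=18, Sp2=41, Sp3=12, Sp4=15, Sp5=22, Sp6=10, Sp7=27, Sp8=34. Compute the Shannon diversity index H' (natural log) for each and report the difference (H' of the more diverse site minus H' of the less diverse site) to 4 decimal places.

0.3586

Community X: N=259, proportions 0.054054, 0.11583, 0.343629, 0.239382, 0.081081, 0.166023, giving H' = 1.618526 (working shown to 6 dp, full precision carried).
Community Y: N=179, proportions 0.100559, 0.22905, 0.067039, 0.083799, 0.122905, 0.055866, 0.150838, 0.189944, giving H' = 1.977132.
Difference = |1.618526 − 1.977132| = 0.358606, i.e. 0.3586 to 4 decimal places.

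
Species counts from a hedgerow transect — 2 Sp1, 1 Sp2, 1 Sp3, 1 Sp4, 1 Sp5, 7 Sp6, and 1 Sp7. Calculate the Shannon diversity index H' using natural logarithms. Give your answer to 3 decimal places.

1.567

Total N = 2+1+1+1+1+7+1 = 14, so the proportions are 0.14286, 0.07143, 0.07143, 0.07143, 0.07143, 0.5, 0.07143 (working shown to 5 dp, full precision carried).
Each pᵢ ln pᵢ term: 0.14286×(-1.94591)=-0.27799, 0.07143×(-2.63906)=-0.18850, 0.07143×(-2.63906)=-0.18850, 0.07143×(-2.63906)=-0.18850, 0.07143×(-2.63906)=-0.18850, 0.5×(-0.69315)=-0.34657, 0.07143×(-2.63906)=-0.18850.
Sum = -1.56708, so H' = 1.567.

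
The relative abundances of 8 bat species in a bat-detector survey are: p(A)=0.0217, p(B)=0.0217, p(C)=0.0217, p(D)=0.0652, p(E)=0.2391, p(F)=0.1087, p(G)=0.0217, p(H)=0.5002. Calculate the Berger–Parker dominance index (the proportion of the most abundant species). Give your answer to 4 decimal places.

The largest proportion is 0.5002, i.e. d = 0.5002 to 4 decimal places.

0.5002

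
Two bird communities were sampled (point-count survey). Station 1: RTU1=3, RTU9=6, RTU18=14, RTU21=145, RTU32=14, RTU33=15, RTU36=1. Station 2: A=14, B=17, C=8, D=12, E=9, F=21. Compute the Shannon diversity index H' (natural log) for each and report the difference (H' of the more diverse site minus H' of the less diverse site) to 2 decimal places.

Station 1: N=198, proportions 0.0152, 0.0303, 0.0707, 0.7323, 0.0707, 0.0758, 0.0051, giving H' = 0.9944 (working shown to 4 dp, full precision carried).
Station 2: N=81, proportions 0.1728, 0.2099, 0.0988, 0.1481, 0.1111, 0.2593, giving H' = 1.7367.
Difference = |0.9944 − 1.7367| = 0.7423, i.e. 0.74 to 2 decimal places.

0.74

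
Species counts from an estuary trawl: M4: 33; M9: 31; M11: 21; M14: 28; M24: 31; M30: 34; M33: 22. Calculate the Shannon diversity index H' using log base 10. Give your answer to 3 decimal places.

Total N = 33+31+21+28+31+34+22 = 200, so the proportions are 0.165, 0.155, 0.105, 0.14, 0.155, 0.17, 0.11 (working shown to 5 dp, full precision carried).
Each pᵢ log₁₀ pᵢ term: 0.165×(-0.78252)=-0.12912, 0.155×(-0.80967)=-0.12550, 0.105×(-0.97881)=-0.10278, 0.14×(-0.85387)=-0.11954, 0.155×(-0.80967)=-0.12550, 0.17×(-0.76955)=-0.13082, 0.11×(-0.95861)=-0.10545.
Sum = -0.83870, so H' = 0.839.

0.839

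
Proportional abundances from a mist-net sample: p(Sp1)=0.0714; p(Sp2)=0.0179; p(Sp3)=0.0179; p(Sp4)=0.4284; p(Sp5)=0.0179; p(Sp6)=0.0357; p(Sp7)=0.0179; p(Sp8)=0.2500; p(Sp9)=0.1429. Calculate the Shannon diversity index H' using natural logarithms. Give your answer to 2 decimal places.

1.58

Each pᵢ ln pᵢ term (working shown to 4 dp, full precision carried): 0.0714×(-2.6395)=-0.1885, 0.0179×(-4.0230)=-0.0720, 0.0179×(-4.0230)=-0.0720, 0.4284×(-0.8477)=-0.3632, 0.0179×(-4.0230)=-0.0720, 0.0357×(-3.3326)=-0.1190, 0.0179×(-4.0230)=-0.0720, 0.25×(-1.3863)=-0.3466, 0.1429×(-1.9456)=-0.2780.
Sum = -1.5832, so H' = 1.58.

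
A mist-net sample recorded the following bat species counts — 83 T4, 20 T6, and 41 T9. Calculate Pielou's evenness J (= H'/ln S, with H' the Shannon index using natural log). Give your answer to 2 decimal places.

Total N = 83+20+41 = 144, so the proportions are 0.5764, 0.1389, 0.2847 (working shown to 4 dp, full precision carried).
H' = −Σ pᵢ ln pᵢ = −((-0.3176) + (-0.2742) + (-0.3577)) = 0.9494.
With S = 3 species, ln S = 1.0986, so J = 0.9494/1.0986 = 0.8642, i.e. 0.86 to 2 decimal places.

0.86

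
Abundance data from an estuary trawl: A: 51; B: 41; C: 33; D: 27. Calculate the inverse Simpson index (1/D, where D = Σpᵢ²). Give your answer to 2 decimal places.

Total N = 51+41+33+27 = 152, so the proportions are 0.335526, 0.269737, 0.217105, 0.177632 (working shown to 6 dp, full precision carried).
D = 0.335526² + 0.269737² + 0.217105² + 0.177632² = 0.112578 + 0.072758 + 0.047135 + 0.031553 = 0.264024.
So 1/D = 3.7875, i.e. 3.79 to 2 decimal places.

3.79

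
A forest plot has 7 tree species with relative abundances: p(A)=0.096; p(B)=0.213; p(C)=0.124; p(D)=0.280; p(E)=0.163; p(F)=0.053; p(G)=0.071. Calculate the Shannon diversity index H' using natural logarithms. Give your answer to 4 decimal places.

1.8088

Each pᵢ ln pᵢ term (working shown to 6 dp, full precision carried): 0.096×(-2.343407)=-0.224967, 0.213×(-1.546463)=-0.329397, 0.124×(-2.087474)=-0.258847, 0.28×(-1.272966)=-0.356430, 0.163×(-1.814005)=-0.295683, 0.053×(-2.937463)=-0.155686, 0.071×(-2.645075)=-0.187800.
Sum = -1.808810, so H' = 1.8088.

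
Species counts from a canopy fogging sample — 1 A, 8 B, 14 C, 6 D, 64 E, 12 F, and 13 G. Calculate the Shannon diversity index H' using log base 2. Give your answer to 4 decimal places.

2.0696

Total N = 1+8+14+6+64+12+13 = 118, so the proportions are 0.008475, 0.067797, 0.118644, 0.050847, 0.542373, 0.101695, 0.110169 (working shown to 6 dp, full precision carried).
Each pᵢ log₂ pᵢ term: 0.008475×(-6.882643)=-0.058327, 0.067797×(-3.882643)=-0.263230, 0.118644×(-3.075288)=-0.364865, 0.050847×(-4.297681)=-0.218526, 0.542373×(-0.882643)=-0.478722, 0.101695×(-3.297681)=-0.335357, 0.110169×(-3.182203)=-0.350582.
Sum = -2.069609, so H' = 2.0696.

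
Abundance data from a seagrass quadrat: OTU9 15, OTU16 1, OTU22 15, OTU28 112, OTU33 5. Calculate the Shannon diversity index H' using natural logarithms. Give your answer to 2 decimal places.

Total N = 15+1+15+112+5 = 148, so the proportions are 0.1014, 0.0068, 0.1014, 0.7568, 0.0338 (working shown to 4 dp, full precision carried).
Each pᵢ ln pᵢ term: 0.1014×(-2.2892)=-0.2320, 0.0068×(-4.9972)=-0.0338, 0.1014×(-2.2892)=-0.2320, 0.7568×(-0.2787)=-0.2109, 0.0338×(-3.3878)=-0.1145.
Sum = -0.8232, so H' = 0.82.

0.82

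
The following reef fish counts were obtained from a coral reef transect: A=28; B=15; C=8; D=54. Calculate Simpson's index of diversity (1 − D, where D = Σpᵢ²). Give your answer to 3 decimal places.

0.638

Total N = 28+15+8+54 = 105, so the proportions are 0.26667, 0.14286, 0.07619, 0.51429 (working shown to 5 dp, full precision carried).
D = 0.26667² + 0.14286² + 0.07619² + 0.51429² = 0.07111 + 0.02041 + 0.00580 + 0.26449 = 0.36181.
So 1 − D = 0.63819, i.e. 0.638 to 3 decimal places.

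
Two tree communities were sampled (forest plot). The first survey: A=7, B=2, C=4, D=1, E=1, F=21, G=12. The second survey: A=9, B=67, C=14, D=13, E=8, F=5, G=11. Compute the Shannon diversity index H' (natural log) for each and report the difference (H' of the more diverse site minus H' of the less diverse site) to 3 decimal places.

0.025

The first survey: N=48, proportions 0.14583, 0.04167, 0.08333, 0.02083, 0.02083, 0.4375, 0.25, giving H' = 1.48981 (working shown to 5 dp, full precision carried).
The second survey: N=127, proportions 0.07087, 0.52756, 0.11024, 0.10236, 0.06299, 0.03937, 0.08661, giving H' = 1.51474.
Difference = |1.48981 − 1.51474| = 0.02493, i.e. 0.025 to 3 decimal places.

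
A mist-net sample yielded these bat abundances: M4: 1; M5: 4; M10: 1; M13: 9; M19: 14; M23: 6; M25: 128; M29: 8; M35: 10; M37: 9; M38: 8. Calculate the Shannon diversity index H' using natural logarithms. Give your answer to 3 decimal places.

1.399

Total N = 1+4+1+9+14+6+128+8+10+9+8 = 198, so the proportions are 0.00505, 0.0202, 0.00505, 0.04545, 0.07071, 0.0303, 0.64646, 0.0404, 0.05051, 0.04545, 0.0404 (working shown to 5 dp, full precision carried).
Each pᵢ ln pᵢ term: 0.00505×(-5.28827)=-0.02671, 0.0202×(-3.90197)=-0.07883, 0.00505×(-5.28827)=-0.02671, 0.04545×(-3.09104)=-0.14050, 0.07071×(-2.64921)=-0.18732, 0.0303×(-3.49651)=-0.10595, 0.64646×(-0.43624)=-0.28201, 0.0404×(-3.20883)=-0.12965, 0.05051×(-2.98568)=-0.15079, 0.04545×(-3.09104)=-0.14050, 0.0404×(-3.20883)=-0.12965.
Sum = -1.39862, so H' = 1.399.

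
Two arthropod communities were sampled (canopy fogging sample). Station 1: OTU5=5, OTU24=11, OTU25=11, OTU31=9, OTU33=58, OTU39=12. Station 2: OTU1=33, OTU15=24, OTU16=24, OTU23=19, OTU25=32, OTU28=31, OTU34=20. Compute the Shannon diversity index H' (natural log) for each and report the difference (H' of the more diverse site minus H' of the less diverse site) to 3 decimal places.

0.524

Station 1: N=106, proportions 0.04717, 0.10377, 0.10377, 0.08491, 0.54717, 0.11321, giving H' = 1.40023 (working shown to 5 dp, full precision carried).
Station 2: N=183, proportions 0.18033, 0.13115, 0.13115, 0.10383, 0.17486, 0.1694, 0.10929, giving H' = 1.92453.
Difference = |1.40023 − 1.92453| = 0.52430, i.e. 0.524 to 3 decimal places.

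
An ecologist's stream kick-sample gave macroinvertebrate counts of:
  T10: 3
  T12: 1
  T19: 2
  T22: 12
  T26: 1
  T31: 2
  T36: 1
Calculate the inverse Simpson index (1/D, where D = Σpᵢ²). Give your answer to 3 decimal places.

Total N = 3+1+2+12+1+2+1 = 22, so the proportions are 0.136364, 0.045455, 0.090909, 0.545455, 0.045455, 0.090909, 0.045455 (working shown to 6 dp, full precision carried).
D = 0.136364² + 0.045455² + 0.090909² + 0.545455² + 0.045455² + 0.090909² + 0.045455² = 0.018595 + 0.002066 + 0.008264 + 0.297521 + 0.002066 + 0.008264 + 0.002066 = 0.338843.
So 1/D = 2.95122, i.e. 2.951 to 3 decimal places.

2.951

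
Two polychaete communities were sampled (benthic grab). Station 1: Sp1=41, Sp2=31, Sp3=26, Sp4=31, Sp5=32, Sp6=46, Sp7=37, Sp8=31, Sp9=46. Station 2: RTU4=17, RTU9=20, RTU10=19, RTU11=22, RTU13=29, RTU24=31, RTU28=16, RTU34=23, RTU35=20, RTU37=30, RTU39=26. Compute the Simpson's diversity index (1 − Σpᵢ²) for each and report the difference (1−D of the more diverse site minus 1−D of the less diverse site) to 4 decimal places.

Station 1: N=321, proportions 0.127726, 0.096573, 0.080997, 0.096573, 0.099688, 0.143302, 0.115265, 0.096573, 0.143302, giving 1−D = 0.884852 (working shown to 6 dp, full precision carried).
Station 2: N=253, proportions 0.067194, 0.079051, 0.075099, 0.086957, 0.114625, 0.12253, 0.063241, 0.090909, 0.079051, 0.118577, 0.102767, giving 1−D = 0.904748.
Difference = |0.884852 − 0.904748| = 0.019896, i.e. 0.0199 to 4 decimal places.

0.0199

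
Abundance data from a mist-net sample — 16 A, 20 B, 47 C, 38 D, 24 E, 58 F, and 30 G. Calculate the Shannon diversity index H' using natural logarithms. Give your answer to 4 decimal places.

1.8576

Total N = 16+20+47+38+24+58+30 = 233, so the proportions are 0.06867, 0.085837, 0.201717, 0.16309, 0.103004, 0.248927, 0.128755 (working shown to 6 dp, full precision carried).
Each pᵢ ln pᵢ term: 0.06867×(-2.678450)=-0.183928, 0.085837×(-2.455306)=-0.210756, 0.201717×(-1.600891)=-0.322926, 0.16309×(-1.813452)=-0.295756, 0.103004×(-2.272985)=-0.234127, 0.248927×(-1.390595)=-0.346157, 0.128755×(-2.049841)=-0.263928.
Sum = -1.857578, so H' = 1.8576.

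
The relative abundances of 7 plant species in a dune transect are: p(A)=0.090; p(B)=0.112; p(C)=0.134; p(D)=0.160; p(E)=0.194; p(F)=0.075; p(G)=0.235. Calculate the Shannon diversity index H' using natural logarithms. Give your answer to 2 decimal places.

Each pᵢ ln pᵢ term (working shown to 4 dp, full precision carried): 0.09×(-2.4079)=-0.2167, 0.112×(-2.1893)=-0.2452, 0.134×(-2.0099)=-0.2693, 0.16×(-1.8326)=-0.2932, 0.194×(-1.6399)=-0.3181, 0.075×(-2.5903)=-0.1943, 0.235×(-1.4482)=-0.3403.
Sum = -1.8772, so H' = 1.88.

1.88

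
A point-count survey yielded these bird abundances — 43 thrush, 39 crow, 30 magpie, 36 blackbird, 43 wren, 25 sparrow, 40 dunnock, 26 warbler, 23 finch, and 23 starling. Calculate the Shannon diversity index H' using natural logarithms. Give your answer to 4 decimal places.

2.2736

Total N = 43+39+30+36+43+25+40+26+23+23 = 328, so the proportions are 0.131098, 0.118902, 0.091463, 0.109756, 0.131098, 0.07622, 0.121951, 0.079268, 0.070122, 0.070122 (working shown to 6 dp, full precision carried).
Each pᵢ ln pᵢ term: 0.131098×(-2.031813)=-0.266366, 0.118902×(-2.129452)=-0.253197, 0.091463×(-2.391816)=-0.218764, 0.109756×(-2.209495)=-0.242506, 0.131098×(-2.031813)=-0.266366, 0.07622×(-2.574138)=-0.196200, 0.121951×(-2.104134)=-0.256602, 0.079268×(-2.534917)=-0.200939, 0.070122×(-2.657519)=-0.186350, 0.070122×(-2.657519)=-0.186350.
Sum = -2.273639, so H' = 2.2736.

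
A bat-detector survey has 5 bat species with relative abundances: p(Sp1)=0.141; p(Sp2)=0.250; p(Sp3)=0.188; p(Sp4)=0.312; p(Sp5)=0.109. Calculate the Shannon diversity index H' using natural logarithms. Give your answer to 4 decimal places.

Each pᵢ ln pᵢ term (working shown to 6 dp, full precision carried): 0.141×(-1.958995)=-0.276218, 0.25×(-1.386294)=-0.346574, 0.188×(-1.671313)=-0.314207, 0.312×(-1.164752)=-0.363403, 0.109×(-2.216407)=-0.241588.
Sum = -1.541990, so H' = 1.5420.

1.5420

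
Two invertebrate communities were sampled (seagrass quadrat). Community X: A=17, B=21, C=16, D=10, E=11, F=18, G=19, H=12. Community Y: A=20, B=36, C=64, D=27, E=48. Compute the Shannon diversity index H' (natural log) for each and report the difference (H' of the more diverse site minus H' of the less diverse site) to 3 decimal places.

0.519

Community X: N=124, proportions 0.1371, 0.16935, 0.12903, 0.08065, 0.08871, 0.14516, 0.15323, 0.09677, giving H' = 2.04888 (working shown to 5 dp, full precision carried).
Community Y: N=195, proportions 0.10256, 0.18462, 0.32821, 0.13846, 0.24615, giving H' = 1.52995.
Difference = |2.04888 − 1.52995| = 0.51893, i.e. 0.519 to 3 decimal places.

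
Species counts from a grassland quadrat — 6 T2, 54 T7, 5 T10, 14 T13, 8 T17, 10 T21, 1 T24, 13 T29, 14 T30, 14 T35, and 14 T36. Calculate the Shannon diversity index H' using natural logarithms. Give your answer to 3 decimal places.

Total N = 6+54+5+14+8+10+1+13+14+14+14 = 153, so the proportions are 0.03922, 0.35294, 0.03268, 0.0915, 0.05229, 0.06536, 0.00654, 0.08497, 0.0915, 0.0915, 0.0915 (working shown to 5 dp, full precision carried).
Each pᵢ ln pᵢ term: 0.03922×(-3.23868)=-0.12701, 0.35294×(-1.04145)=-0.36757, 0.03268×(-3.42100)=-0.11180, 0.0915×(-2.39138)=-0.21882, 0.05229×(-2.95100)=-0.15430, 0.06536×(-2.72785)=-0.17829, 0.00654×(-5.03044)=-0.03288, 0.08497×(-2.46549)=-0.20949, 0.0915×(-2.39138)=-0.21882, 0.0915×(-2.39138)=-0.21882, 0.0915×(-2.39138)=-0.21882.
Sum = -2.05661, so H' = 2.057.

2.057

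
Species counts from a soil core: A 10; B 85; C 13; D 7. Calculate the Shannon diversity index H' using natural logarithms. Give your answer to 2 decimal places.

0.85

Total N = 10+85+13+7 = 115, so the proportions are 0.087, 0.7391, 0.113, 0.0609 (working shown to 4 dp, full precision carried).
Each pᵢ ln pᵢ term: 0.087×(-2.4423)=-0.2124, 0.7391×(-0.3023)=-0.2234, 0.113×(-2.1800)=-0.2464, 0.0609×(-2.7990)=-0.1704.
Sum = -0.8526, so H' = 0.85.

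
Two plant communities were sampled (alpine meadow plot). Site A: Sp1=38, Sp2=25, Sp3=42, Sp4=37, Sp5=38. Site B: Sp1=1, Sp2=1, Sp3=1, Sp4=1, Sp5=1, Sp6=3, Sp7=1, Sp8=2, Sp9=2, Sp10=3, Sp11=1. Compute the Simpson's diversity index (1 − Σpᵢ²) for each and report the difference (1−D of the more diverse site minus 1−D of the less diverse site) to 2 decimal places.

0.09

Site A: N=180, proportions 0.2111, 0.1389, 0.2333, 0.2056, 0.2111, giving 1−D = 0.7949 (working shown to 4 dp, full precision carried).
Site B: N=17, proportions 0.0588, 0.0588, 0.0588, 0.0588, 0.0588, 0.1765, 0.0588, 0.1176, 0.1176, 0.1765, 0.0588, giving 1−D = 0.8858.
Difference = |0.7949 − 0.8858| = 0.0909, i.e. 0.09 to 2 decimal places.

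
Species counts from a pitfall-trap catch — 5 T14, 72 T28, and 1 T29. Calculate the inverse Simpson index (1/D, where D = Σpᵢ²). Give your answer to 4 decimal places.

1.1678

Total N = 5+72+1 = 78, so the proportions are 0.0641026, 0.9230769, 0.0128205 (working shown to 7 dp, full precision carried).
D = 0.0641026² + 0.9230769² + 0.0128205² = 0.0041091 + 0.8520710 + 0.0001644 = 0.8563445.
So 1/D = 1.167754, i.e. 1.1678 to 4 decimal places.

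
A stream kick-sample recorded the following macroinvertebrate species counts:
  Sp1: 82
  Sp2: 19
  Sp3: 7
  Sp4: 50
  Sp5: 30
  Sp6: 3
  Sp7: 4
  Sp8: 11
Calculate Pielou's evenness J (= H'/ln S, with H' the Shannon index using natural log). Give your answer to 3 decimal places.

Total N = 82+19+7+50+30+3+4+11 = 206, so the proportions are 0.39806, 0.09223, 0.03398, 0.24272, 0.14563, 0.01456, 0.01942, 0.0534 (working shown to 5 dp, full precision carried).
H' = −Σ pᵢ ln pᵢ = −((-0.36667) + (-0.21983) + (-0.11492) + (-0.34365) + (-0.28058) + (-0.06159) + (-0.07654) + (-0.15646)) = 1.62025.
With S = 8 species, ln S = 2.07944, so J = 1.62025/2.07944 = 0.77917, i.e. 0.779 to 3 decimal places.

0.779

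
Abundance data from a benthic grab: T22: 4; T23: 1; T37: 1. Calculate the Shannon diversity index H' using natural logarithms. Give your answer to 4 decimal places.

Total N = 4+1+1 = 6, so the proportions are 0.666667, 0.166667, 0.166667 (working shown to 6 dp, full precision carried).
Each pᵢ ln pᵢ term: 0.666667×(-0.405465)=-0.270310, 0.166667×(-1.791759)=-0.298627, 0.166667×(-1.791759)=-0.298627.
Sum = -0.867563, so H' = 0.8676.

0.8676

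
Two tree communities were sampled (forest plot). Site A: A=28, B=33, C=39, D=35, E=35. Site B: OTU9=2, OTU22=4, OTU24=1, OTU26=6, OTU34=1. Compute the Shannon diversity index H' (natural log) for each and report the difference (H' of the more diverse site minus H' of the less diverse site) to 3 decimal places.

0.228

Site A: N=170, proportions 0.16471, 0.19412, 0.22941, 0.20588, 0.20588, giving H' = 1.60380 (working shown to 5 dp, full precision carried).
Site B: N=14, proportions 0.14286, 0.28571, 0.07143, 0.42857, 0.07143, giving H' = 1.37606.
Difference = |1.60380 − 1.37606| = 0.22774, i.e. 0.228 to 3 decimal places.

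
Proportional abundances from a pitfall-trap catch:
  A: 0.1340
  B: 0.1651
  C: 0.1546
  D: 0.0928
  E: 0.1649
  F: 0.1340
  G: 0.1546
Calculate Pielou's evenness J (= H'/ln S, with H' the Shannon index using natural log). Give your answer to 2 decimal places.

H' = −Σ pᵢ ln pᵢ = −((-0.2693) + (-0.2974) + (-0.2886) + (-0.2206) + (-0.2972) + (-0.2693) + (-0.2886)) = 1.9311 (working shown to 4 dp, full precision carried).
With S = 7 species, ln S = 1.9459, so J = 1.9311/1.9459 = 0.9924, i.e. 0.99 to 2 decimal places.

0.99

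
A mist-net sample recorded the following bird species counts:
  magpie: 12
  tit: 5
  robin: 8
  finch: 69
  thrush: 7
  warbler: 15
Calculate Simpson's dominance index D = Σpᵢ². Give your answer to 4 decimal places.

Total N = 12+5+8+69+7+15 = 116, so the proportions are 0.103448, 0.043103, 0.068966, 0.594828, 0.060345, 0.12931 (working shown to 6 dp, full precision carried).
D = 0.103448² + 0.043103² + 0.068966² + 0.594828² + 0.060345² + 0.12931² = 0.010702 + 0.001858 + 0.004756 + 0.353820 + 0.003641 + 0.016721 = 0.391498.
To 4 decimal places, D = 0.3915.

0.3915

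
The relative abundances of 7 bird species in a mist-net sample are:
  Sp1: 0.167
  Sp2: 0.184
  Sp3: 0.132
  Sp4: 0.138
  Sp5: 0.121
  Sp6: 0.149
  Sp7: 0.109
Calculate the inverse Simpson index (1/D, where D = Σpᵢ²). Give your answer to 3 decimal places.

D = 0.167² + 0.184² + 0.132² + 0.138² + 0.121² + 0.149² + 0.109² = 0.0278890 + 0.0338560 + 0.0174240 + 0.0190440 + 0.0146410 + 0.0222010 + 0.0118810 = 0.1469360 (working shown to 7 dp, full precision carried).
So 1/D = 6.80568, i.e. 6.806 to 3 decimal places.

6.806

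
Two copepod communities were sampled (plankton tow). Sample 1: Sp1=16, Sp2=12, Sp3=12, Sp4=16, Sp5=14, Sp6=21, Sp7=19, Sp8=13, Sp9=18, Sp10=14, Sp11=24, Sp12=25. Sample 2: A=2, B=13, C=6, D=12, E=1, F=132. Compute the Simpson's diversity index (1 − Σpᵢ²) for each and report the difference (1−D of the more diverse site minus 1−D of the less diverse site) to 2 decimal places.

Sample 1: N=204, proportions 0.07843, 0.05882, 0.05882, 0.07843, 0.06863, 0.10294, 0.09314, 0.06373, 0.08824, 0.06863, 0.11765, 0.12255, giving 1−D = 0.91138 (working shown to 5 dp, full precision carried).
Sample 2: N=166, proportions 0.01205, 0.07831, 0.03614, 0.07229, 0.00602, 0.79518, giving 1−D = 0.35484.
Difference = |0.91138 − 0.35484| = 0.55654, i.e. 0.56 to 2 decimal places.

0.56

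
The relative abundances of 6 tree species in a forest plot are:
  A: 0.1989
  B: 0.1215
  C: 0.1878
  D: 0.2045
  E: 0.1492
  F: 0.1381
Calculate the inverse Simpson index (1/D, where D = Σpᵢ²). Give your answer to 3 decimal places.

5.789

D = 0.1989² + 0.1215² + 0.1878² + 0.2045² + 0.1492² + 0.1381² = 0.0395612 + 0.0147622 + 0.0352688 + 0.0418202 + 0.0222606 + 0.0190716 = 0.1727448 (working shown to 7 dp, full precision carried).
So 1/D = 5.78889, i.e. 5.789 to 3 decimal places.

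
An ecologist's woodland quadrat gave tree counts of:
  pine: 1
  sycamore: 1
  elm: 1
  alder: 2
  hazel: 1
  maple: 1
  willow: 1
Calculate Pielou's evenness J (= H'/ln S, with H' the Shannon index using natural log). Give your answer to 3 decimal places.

0.980

Total N = 1+1+1+2+1+1+1 = 8, so the proportions are 0.125, 0.125, 0.125, 0.25, 0.125, 0.125, 0.125 (working shown to 5 dp, full precision carried).
H' = −Σ pᵢ ln pᵢ = −((-0.25993) + (-0.25993) + (-0.25993) + (-0.34657) + (-0.25993) + (-0.25993) + (-0.25993)) = 1.90615.
With S = 7 species, ln S = 1.94591, so J = 1.90615/1.94591 = 0.97957, i.e. 0.980 to 3 decimal places.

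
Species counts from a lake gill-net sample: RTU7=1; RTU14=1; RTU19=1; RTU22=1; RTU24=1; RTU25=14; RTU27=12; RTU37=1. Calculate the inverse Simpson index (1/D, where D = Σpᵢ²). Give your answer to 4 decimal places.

2.9595

Total N = 1+1+1+1+1+14+12+1 = 32, so the proportions are 0.03125, 0.03125, 0.03125, 0.03125, 0.03125, 0.4375, 0.375, 0.03125 (working shown to 7 dp, full precision carried).
D = 0.03125² + 0.03125² + 0.03125² + 0.03125² + 0.03125² + 0.4375² + 0.375² + 0.03125² = 0.0009766 + 0.0009766 + 0.0009766 + 0.0009766 + 0.0009766 + 0.1914062 + 0.1406250 + 0.0009766 = 0.3378906.
So 1/D = 2.959538, i.e. 2.9595 to 4 decimal places.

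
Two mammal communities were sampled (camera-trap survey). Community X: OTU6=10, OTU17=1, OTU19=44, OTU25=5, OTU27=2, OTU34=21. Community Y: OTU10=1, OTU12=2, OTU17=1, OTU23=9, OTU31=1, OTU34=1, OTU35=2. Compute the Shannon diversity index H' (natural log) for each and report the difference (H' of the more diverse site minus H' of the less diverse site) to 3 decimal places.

0.255

Community X: N=83, proportions 0.120482, 0.012048, 0.53012, 0.060241, 0.024096, 0.253012, giving H' = 1.251387 (working shown to 6 dp, full precision carried).
Community Y: N=17, proportions 0.058824, 0.117647, 0.058824, 0.529412, 0.058824, 0.058824, 0.117647, giving H' = 1.506883.
Difference = |1.251387 − 1.506883| = 0.255496, i.e. 0.255 to 3 decimal places.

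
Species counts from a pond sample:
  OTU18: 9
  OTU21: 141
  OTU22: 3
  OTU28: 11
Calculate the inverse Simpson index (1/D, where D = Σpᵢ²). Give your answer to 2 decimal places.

1.34

Total N = 9+141+3+11 = 164, so the proportions are 0.05488, 0.85976, 0.01829, 0.06707 (working shown to 5 dp, full precision carried).
D = 0.05488² + 0.85976² + 0.01829² + 0.06707² = 0.00301 + 0.73918 + 0.00033 + 0.00450 = 0.74703.
So 1/D = 1.3386, i.e. 1.34 to 2 decimal places.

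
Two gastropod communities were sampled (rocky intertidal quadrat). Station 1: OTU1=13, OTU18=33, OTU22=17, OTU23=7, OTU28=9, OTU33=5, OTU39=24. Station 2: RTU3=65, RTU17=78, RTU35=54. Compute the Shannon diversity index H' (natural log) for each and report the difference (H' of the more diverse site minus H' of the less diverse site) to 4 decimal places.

0.6816

Station 1: N=108, proportions 0.12037, 0.305556, 0.157407, 0.064815, 0.083333, 0.046296, 0.222222, giving H' = 1.769070 (working shown to 6 dp, full precision carried).
Station 2: N=197, proportions 0.329949, 0.395939, 0.274112, giving H' = 1.087449.
Difference = |1.769070 − 1.087449| = 0.681621, i.e. 0.6816 to 4 decimal places.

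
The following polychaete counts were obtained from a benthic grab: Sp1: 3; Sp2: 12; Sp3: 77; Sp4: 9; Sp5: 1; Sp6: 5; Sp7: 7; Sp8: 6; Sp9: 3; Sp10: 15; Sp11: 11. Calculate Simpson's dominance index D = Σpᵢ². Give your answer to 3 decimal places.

Total N = 3+12+77+9+1+5+7+6+3+15+11 = 149, so the proportions are 0.02013, 0.08054, 0.51678, 0.0604, 0.00671, 0.03356, 0.04698, 0.04027, 0.02013, 0.10067, 0.07383 (working shown to 5 dp, full precision carried).
D = 0.02013² + 0.08054² + 0.51678² + 0.0604² + 0.00671² + 0.03356² + 0.04698² + 0.04027² + 0.02013² + 0.10067² + 0.07383² = 0.00041 + 0.00649 + 0.26706 + 0.00365 + 0.00005 + 0.00113 + 0.00221 + 0.00162 + 0.00041 + 0.01013 + 0.00545 = 0.29859.
To 3 decimal places, D = 0.299.

0.299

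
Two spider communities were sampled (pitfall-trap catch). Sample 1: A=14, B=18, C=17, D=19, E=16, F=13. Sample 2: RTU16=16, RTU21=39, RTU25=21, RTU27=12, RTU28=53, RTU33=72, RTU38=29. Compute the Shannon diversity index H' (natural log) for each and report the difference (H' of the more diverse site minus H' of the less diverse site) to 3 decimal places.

0.001

Sample 1: N=97, proportions 0.14433, 0.18557, 0.17526, 0.19588, 0.16495, 0.13402, giving H' = 1.78308 (working shown to 5 dp, full precision carried).
Sample 2: N=242, proportions 0.06612, 0.16116, 0.08678, 0.04959, 0.21901, 0.29752, 0.11983, giving H' = 1.78236.
Difference = |1.78308 − 1.78236| = 0.00072, i.e. 0.001 to 3 decimal places.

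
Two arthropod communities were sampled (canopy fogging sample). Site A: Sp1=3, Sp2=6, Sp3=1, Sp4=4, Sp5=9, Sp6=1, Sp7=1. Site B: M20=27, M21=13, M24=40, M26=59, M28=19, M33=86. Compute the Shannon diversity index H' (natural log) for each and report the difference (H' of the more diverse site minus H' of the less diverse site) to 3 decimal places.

Site A: N=25, proportions 0.12, 0.24, 0.04, 0.16, 0.36, 0.04, 0.04, giving H' = 1.6442121 (working shown to 7 dp, full precision carried).
Site B: N=244, proportions 0.1106557, 0.0532787, 0.1639344, 0.2418033, 0.0778689, 0.352459, giving H' = 1.6058566.
Difference = |1.6442121 − 1.6058566| = 0.0383555, i.e. 0.038 to 3 decimal places.

0.038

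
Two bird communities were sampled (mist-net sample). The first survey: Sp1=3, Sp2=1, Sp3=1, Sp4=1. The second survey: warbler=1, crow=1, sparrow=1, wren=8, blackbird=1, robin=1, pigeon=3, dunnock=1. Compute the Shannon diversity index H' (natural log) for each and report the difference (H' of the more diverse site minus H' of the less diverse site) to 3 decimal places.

0.418

The first survey: N=6, proportions 0.5, 0.16667, 0.16667, 0.16667, giving H' = 1.24245 (working shown to 5 dp, full precision carried).
The second survey: N=17, proportions 0.05882, 0.05882, 0.05882, 0.47059, 0.05882, 0.05882, 0.17647, 0.05882, giving H' = 1.66078.
Difference = |1.24245 − 1.66078| = 0.41833, i.e. 0.418 to 3 decimal places.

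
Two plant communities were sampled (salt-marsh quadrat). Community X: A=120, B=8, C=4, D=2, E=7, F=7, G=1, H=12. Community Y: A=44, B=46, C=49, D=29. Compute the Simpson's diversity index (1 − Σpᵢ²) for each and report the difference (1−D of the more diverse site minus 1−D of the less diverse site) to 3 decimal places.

0.310

Community X: N=161, proportions 0.74534, 0.04969, 0.02484, 0.01242, 0.04348, 0.04348, 0.00621, 0.07453, giving 1−D = 0.43185 (working shown to 5 dp, full precision carried).
Community Y: N=168, proportions 0.2619, 0.27381, 0.29167, 0.17262, giving 1−D = 0.74157.
Difference = |0.43185 − 0.74157| = 0.30972, i.e. 0.310 to 3 decimal places.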